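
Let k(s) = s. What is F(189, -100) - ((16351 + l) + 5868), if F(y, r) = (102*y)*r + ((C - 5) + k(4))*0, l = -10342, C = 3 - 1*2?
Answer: -1939677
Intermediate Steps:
C = 1 (C = 3 - 2 = 1)
F(y, r) = 102*r*y (F(y, r) = (102*y)*r + ((1 - 5) + 4)*0 = 102*r*y + (-4 + 4)*0 = 102*r*y + 0*0 = 102*r*y + 0 = 102*r*y)
F(189, -100) - ((16351 + l) + 5868) = 102*(-100)*189 - ((16351 - 10342) + 5868) = -1927800 - (6009 + 5868) = -1927800 - 1*11877 = -1927800 - 11877 = -1939677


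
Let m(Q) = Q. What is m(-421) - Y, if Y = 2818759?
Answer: -2819180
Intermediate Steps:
m(-421) - Y = -421 - 1*2818759 = -421 - 2818759 = -2819180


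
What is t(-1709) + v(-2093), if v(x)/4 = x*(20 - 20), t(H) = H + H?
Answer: -3418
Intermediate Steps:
t(H) = 2*H
v(x) = 0 (v(x) = 4*(x*(20 - 20)) = 4*(x*0) = 4*0 = 0)
t(-1709) + v(-2093) = 2*(-1709) + 0 = -3418 + 0 = -3418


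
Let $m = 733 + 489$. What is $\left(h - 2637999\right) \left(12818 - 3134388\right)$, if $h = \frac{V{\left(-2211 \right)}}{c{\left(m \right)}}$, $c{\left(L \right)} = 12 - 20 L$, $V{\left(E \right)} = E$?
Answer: $\frac{100578604497488385}{12214} \approx 8.2347 \cdot 10^{12}$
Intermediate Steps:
$m = 1222$
$h = \frac{2211}{24428}$ ($h = - \frac{2211}{12 - 24440} = - \frac{2211}{-24428} = \left(-2211\right) \left(- \frac{1}{24428}\right) = \frac{2211}{24428} \approx 0.090511$)
$\left(h - 2637999\right) \left(12818 - 3134388\right) = \left(\frac{2211}{24428} - 2637999\right) \left(12818 - 3134388\right) = \left(- \frac{64441037361}{24428}\right) \left(-3121570\right) = \frac{100578604497488385}{12214}$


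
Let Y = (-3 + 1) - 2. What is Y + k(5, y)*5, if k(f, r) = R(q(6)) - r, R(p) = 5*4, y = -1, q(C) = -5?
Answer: 101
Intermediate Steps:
R(p) = 20
k(f, r) = 20 - r
Y = -4 (Y = -2 - 2 = -4)
Y + k(5, y)*5 = -4 + (20 - 1*(-1))*5 = -4 + (20 + 1)*5 = -4 + 21*5 = -4 + 105 = 101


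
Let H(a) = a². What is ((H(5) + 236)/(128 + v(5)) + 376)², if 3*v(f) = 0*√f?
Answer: 2341495321/16384 ≈ 1.4291e+5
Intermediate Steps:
v(f) = 0 (v(f) = (0*√f)/3 = (⅓)*0 = 0)
((H(5) + 236)/(128 + v(5)) + 376)² = ((5² + 236)/(128 + 0) + 376)² = ((25 + 236)/128 + 376)² = (261*(1/128) + 376)² = (261/128 + 376)² = (48389/128)² = 2341495321/16384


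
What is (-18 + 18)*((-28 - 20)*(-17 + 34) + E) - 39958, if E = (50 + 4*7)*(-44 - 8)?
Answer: -39958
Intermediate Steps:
E = -4056 (E = (50 + 28)*(-52) = 78*(-52) = -4056)
(-18 + 18)*((-28 - 20)*(-17 + 34) + E) - 39958 = (-18 + 18)*((-28 - 20)*(-17 + 34) - 4056) - 39958 = 0*(-48*17 - 4056) - 39958 = 0*(-816 - 4056) - 39958 = 0*(-4872) - 39958 = 0 - 39958 = -39958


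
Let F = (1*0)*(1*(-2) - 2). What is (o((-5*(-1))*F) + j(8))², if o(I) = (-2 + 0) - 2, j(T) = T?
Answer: 16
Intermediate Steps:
F = 0 (F = 0*(-2 - 2) = 0*(-4) = 0)
o(I) = -4 (o(I) = -2 - 2 = -4)
(o((-5*(-1))*F) + j(8))² = (-4 + 8)² = 4² = 16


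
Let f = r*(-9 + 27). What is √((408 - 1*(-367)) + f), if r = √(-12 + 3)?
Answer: √(775 + 54*I) ≈ 27.856 + 0.96928*I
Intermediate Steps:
r = 3*I (r = √(-9) = 3*I ≈ 3.0*I)
f = 54*I (f = (3*I)*(-9 + 27) = (3*I)*18 = 54*I ≈ 54.0*I)
√((408 - 1*(-367)) + f) = √((408 - 1*(-367)) + 54*I) = √((408 + 367) + 54*I) = √(775 + 54*I)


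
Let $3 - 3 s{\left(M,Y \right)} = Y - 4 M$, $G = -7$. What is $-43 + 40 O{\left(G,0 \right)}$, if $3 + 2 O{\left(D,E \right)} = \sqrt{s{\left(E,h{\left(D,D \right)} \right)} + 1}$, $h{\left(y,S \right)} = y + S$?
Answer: $-103 + \frac{40 \sqrt{15}}{3} \approx -51.36$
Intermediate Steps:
$h{\left(y,S \right)} = S + y$
$s{\left(M,Y \right)} = 1 - \frac{Y}{3} + \frac{4 M}{3}$ ($s{\left(M,Y \right)} = 1 - \frac{Y - 4 M}{3} = 1 + \left(- \frac{Y}{3} + \frac{4 M}{3}\right) = 1 - \frac{Y}{3} + \frac{4 M}{3}$)
$O{\left(D,E \right)} = - \frac{3}{2} + \frac{\sqrt{2 - \frac{2 D}{3} + \frac{4 E}{3}}}{2}$ ($O{\left(D,E \right)} = - \frac{3}{2} + \frac{\sqrt{\left(1 - \frac{D + D}{3} + \frac{4 E}{3}\right) + 1}}{2} = - \frac{3}{2} + \frac{\sqrt{\left(1 - \frac{2 D}{3} + \frac{4 E}{3}\right) + 1}}{2} = - \frac{3}{2} + \frac{\sqrt{2 - \frac{2 D}{3} + \frac{4 E}{3}}}{2}$)
$-43 + 40 O{\left(G,0 \right)} = -43 + 40 \left(- \frac{3}{2} + \frac{\sqrt{18 - -42 + 12 \cdot 0}}{6}\right) = -43 + 40 \left(- \frac{3}{2} + \frac{\sqrt{18 + 42 + 0}}{6}\right) = -43 + 40 \left(- \frac{3}{2} + \frac{\sqrt{60}}{6}\right) = -43 + 40 \left(- \frac{3}{2} + \frac{2 \sqrt{15}}{6}\right) = -43 + 40 \left(- \frac{3}{2} + \frac{\sqrt{15}}{3}\right) = -43 - \left(60 - \frac{40 \sqrt{15}}{3}\right) = -103 + \frac{40 \sqrt{15}}{3}$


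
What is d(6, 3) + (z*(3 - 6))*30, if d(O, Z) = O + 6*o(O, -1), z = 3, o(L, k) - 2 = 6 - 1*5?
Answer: -246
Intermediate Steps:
o(L, k) = 3 (o(L, k) = 2 + (6 - 1*5) = 2 + (6 - 5) = 2 + 1 = 3)
d(O, Z) = 18 + O (d(O, Z) = O + 6*3 = O + 18 = 18 + O)
d(6, 3) + (z*(3 - 6))*30 = (18 + 6) + (3*(3 - 6))*30 = 24 + (3*(-3))*30 = 24 - 9*30 = 24 - 270 = -246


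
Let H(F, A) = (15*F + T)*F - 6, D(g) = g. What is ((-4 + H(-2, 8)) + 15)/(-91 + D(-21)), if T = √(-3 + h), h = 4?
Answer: -9/16 ≈ -0.56250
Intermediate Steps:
T = 1 (T = √(-3 + 4) = √1 = 1)
H(F, A) = -6 + F*(1 + 15*F) (H(F, A) = (15*F + 1)*F - 6 = (1 + 15*F)*F - 6 = F*(1 + 15*F) - 6 = -6 + F*(1 + 15*F))
((-4 + H(-2, 8)) + 15)/(-91 + D(-21)) = ((-4 + (-6 - 2 + 15*(-2)²)) + 15)/(-91 - 21) = ((-4 + (-6 - 2 + 15*4)) + 15)/(-112) = ((-4 + (-6 - 2 + 60)) + 15)*(-1/112) = ((-4 + 52) + 15)*(-1/112) = (48 + 15)*(-1/112) = 63*(-1/112) = -9/16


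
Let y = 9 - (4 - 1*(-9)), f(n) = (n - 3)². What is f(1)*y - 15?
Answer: -31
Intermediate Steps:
f(n) = (-3 + n)²
y = -4 (y = 9 - (4 + 9) = 9 - 1*13 = 9 - 13 = -4)
f(1)*y - 15 = (-3 + 1)²*(-4) - 15 = (-2)²*(-4) - 15 = 4*(-4) - 15 = -16 - 15 = -31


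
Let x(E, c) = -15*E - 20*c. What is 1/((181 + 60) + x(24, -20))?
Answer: 1/281 ≈ 0.0035587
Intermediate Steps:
x(E, c) = -20*c - 15*E
1/((181 + 60) + x(24, -20)) = 1/((181 + 60) + (-20*(-20) - 15*24)) = 1/(241 + (400 - 360)) = 1/(241 + 40) = 1/281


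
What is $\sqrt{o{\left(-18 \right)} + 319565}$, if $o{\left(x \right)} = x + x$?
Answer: $7 \sqrt{6521} \approx 565.27$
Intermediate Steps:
$o{\left(x \right)} = 2 x$
$\sqrt{o{\left(-18 \right)} + 319565} = \sqrt{2 \left(-18\right) + 319565} = \sqrt{-36 + 319565} = \sqrt{319529} = 7 \sqrt{6521}$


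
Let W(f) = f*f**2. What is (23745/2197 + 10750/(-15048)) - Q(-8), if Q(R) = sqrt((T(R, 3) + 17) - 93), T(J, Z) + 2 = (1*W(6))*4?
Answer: 166848505/16530228 - sqrt(786) ≈ -17.942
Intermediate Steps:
W(f) = f**3
T(J, Z) = 862 (T(J, Z) = -2 + (1*6**3)*4 = -2 + (1*216)*4 = -2 + 216*4 = -2 + 864 = 862)
Q(R) = sqrt(786) (Q(R) = sqrt((862 + 17) - 93) = sqrt(879 - 93) = sqrt(786))
(23745/2197 + 10750/(-15048)) - Q(-8) = (23745/2197 + 10750/(-15048)) - sqrt(786) = (23745*(1/2197) + 10750*(-1/15048)) - sqrt(786) = (23745/2197 - 5375/7524) - sqrt(786) = 166848505/16530228 - sqrt(786)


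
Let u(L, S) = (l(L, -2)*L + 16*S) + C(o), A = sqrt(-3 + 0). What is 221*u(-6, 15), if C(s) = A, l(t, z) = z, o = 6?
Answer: 55692 + 221*I*sqrt(3) ≈ 55692.0 + 382.78*I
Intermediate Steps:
A = I*sqrt(3) (A = sqrt(-3) = I*sqrt(3) ≈ 1.732*I)
C(s) = I*sqrt(3)
u(L, S) = -2*L + 16*S + I*sqrt(3) (u(L, S) = (-2*L + 16*S) + I*sqrt(3) = -2*L + 16*S + I*sqrt(3))
221*u(-6, 15) = 221*(-2*(-6) + 16*15 + I*sqrt(3)) = 221*(12 + 240 + I*sqrt(3)) = 221*(252 + I*sqrt(3)) = 55692 + 221*I*sqrt(3)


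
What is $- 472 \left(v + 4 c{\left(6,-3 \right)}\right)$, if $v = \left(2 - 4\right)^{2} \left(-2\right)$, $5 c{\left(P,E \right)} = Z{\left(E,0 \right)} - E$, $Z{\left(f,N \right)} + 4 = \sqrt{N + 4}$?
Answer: $\frac{16992}{5} \approx 3398.4$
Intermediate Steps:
$Z{\left(f,N \right)} = -4 + \sqrt{4 + N}$ ($Z{\left(f,N \right)} = -4 + \sqrt{N + 4} = -4 + \sqrt{4 + N}$)
$c{\left(P,E \right)} = - \frac{2}{5} - \frac{E}{5}$ ($c{\left(P,E \right)} = \frac{\left(-4 + \sqrt{4 + 0}\right) - E}{5} = \frac{\left(-4 + \sqrt{4}\right) - E}{5} = \frac{\left(-4 + 2\right) - E}{5} = \frac{-2 - E}{5} = - \frac{2}{5} - \frac{E}{5}$)
$v = -8$ ($v = \left(-2\right)^{2} \left(-2\right) = 4 \left(-2\right) = -8$)
$- 472 \left(v + 4 c{\left(6,-3 \right)}\right) = - 472 \left(-8 + 4 \left(- \frac{2}{5} - - \frac{3}{5}\right)\right) = - 472 \left(-8 + 4 \left(- \frac{2}{5} + \frac{3}{5}\right)\right) = - 472 \left(-8 + 4 \cdot \frac{1}{5}\right) = - 472 \left(-8 + \frac{4}{5}\right) = \left(-472\right) \left(- \frac{36}{5}\right) = \frac{16992}{5}$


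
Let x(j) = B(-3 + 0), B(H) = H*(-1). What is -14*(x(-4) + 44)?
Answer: -658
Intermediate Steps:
B(H) = -H
x(j) = 3 (x(j) = -(-3 + 0) = -1*(-3) = 3)
-14*(x(-4) + 44) = -14*(3 + 44) = -14*47 = -658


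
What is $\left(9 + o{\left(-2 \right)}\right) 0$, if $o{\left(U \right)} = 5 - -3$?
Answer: $0$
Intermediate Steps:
$o{\left(U \right)} = 8$ ($o{\left(U \right)} = 5 + 3 = 8$)
$\left(9 + o{\left(-2 \right)}\right) 0 = \left(9 + 8\right) 0 = 17 \cdot 0 = 0$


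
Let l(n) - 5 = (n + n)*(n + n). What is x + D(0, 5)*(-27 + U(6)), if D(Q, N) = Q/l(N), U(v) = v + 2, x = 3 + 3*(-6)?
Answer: -15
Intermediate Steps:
x = -15 (x = 3 - 18 = -15)
l(n) = 5 + 4*n**2 (l(n) = 5 + (n + n)*(n + n) = 5 + (2*n)*(2*n) = 5 + 4*n**2)
U(v) = 2 + v
D(Q, N) = Q/(5 + 4*N**2)
x + D(0, 5)*(-27 + U(6)) = -15 + (0/(5 + 4*5**2))*(-27 + (2 + 6)) = -15 + (0/(5 + 4*25))*(-27 + 8) = -15 + (0/(5 + 100))*(-19) = -15 + (0/105)*(-19) = -15 + (0*(1/105))*(-19) = -15 + 0*(-19) = -15 + 0 = -15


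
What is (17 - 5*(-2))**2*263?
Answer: 191727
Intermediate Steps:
(17 - 5*(-2))**2*263 = (17 + 10)**2*263 = 27**2*263 = 729*263 = 191727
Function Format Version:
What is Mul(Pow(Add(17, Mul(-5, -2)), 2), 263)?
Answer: 191727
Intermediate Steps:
Mul(Pow(Add(17, Mul(-5, -2)), 2), 263) = Mul(Pow(Add(17, 10), 2), 263) = Mul(Pow(27, 2), 263) = Mul(729, 263) = 191727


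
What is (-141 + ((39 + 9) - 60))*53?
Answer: -8109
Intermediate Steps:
(-141 + ((39 + 9) - 60))*53 = (-141 + (48 - 60))*53 = (-141 - 12)*53 = -153*53 = -8109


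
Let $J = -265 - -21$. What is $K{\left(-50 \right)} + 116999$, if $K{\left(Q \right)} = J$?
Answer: $116755$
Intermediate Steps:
$J = -244$ ($J = -265 + 21 = -244$)
$K{\left(Q \right)} = -244$
$K{\left(-50 \right)} + 116999 = -244 + 116999 = 116755$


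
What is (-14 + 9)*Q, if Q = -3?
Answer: 15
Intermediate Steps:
(-14 + 9)*Q = (-14 + 9)*(-3) = -5*(-3) = 15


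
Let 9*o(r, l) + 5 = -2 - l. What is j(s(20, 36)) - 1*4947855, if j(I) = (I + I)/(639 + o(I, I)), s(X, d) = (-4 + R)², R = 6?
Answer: -7100171907/1435 ≈ -4.9479e+6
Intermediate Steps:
o(r, l) = -7/9 - l/9 (o(r, l) = -5/9 + (-2 - l)/9 = -5/9 + (-2/9 - l/9) = -7/9 - l/9)
s(X, d) = 4 (s(X, d) = (-4 + 6)² = 2² = 4)
j(I) = 2*I/(5744/9 - I/9) (j(I) = (I + I)/(639 + (-7/9 - I/9)) = (2*I)/(5744/9 - I/9) = 2*I/(5744/9 - I/9))
j(s(20, 36)) - 1*4947855 = -18*4/(-5744 + 4) - 1*4947855 = -18*4/(-5740) - 4947855 = -18*4*(-1/5740) - 4947855 = 18/1435 - 4947855 = -7100171907/1435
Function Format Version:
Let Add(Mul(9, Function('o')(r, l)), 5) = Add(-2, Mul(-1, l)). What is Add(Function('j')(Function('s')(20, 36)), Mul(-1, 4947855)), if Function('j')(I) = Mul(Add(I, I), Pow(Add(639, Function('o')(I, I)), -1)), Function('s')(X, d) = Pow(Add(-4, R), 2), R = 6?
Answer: Rational(-7100171907, 1435) ≈ -4.9479e+6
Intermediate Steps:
Function('o')(r, l) = Add(Rational(-7, 9), Mul(Rational(-1, 9), l)) (Function('o')(r, l) = Add(Rational(-5, 9), Mul(Rational(1, 9), Add(-2, Mul(-1, l)))) = Add(Rational(-5, 9), Add(Rational(-2, 9), Mul(Rational(-1, 9), l))) = Add(Rational(-7, 9), Mul(Rational(-1, 9), l)))
Function('s')(X, d) = 4 (Function('s')(X, d) = Pow(Add(-4, 6), 2) = Pow(2, 2) = 4)
Function('j')(I) = Mul(2, I, Pow(Add(Rational(5744, 9), Mul(Rational(-1, 9), I)), -1)) (Function('j')(I) = Mul(Add(I, I), Pow(Add(639, Add(Rational(-7, 9), Mul(Rational(-1, 9), I))), -1)) = Mul(Mul(2, I), Pow(Add(Rational(5744, 9), Mul(Rational(-1, 9), I)), -1)) = Mul(2, I, Pow(Add(Rational(5744, 9), Mul(Rational(-1, 9), I)), -1)))
Add(Function('j')(Function('s')(20, 36)), Mul(-1, 4947855)) = Add(Mul(-18, 4, Pow(Add(-5744, 4), -1)), Mul(-1, 4947855)) = Add(Mul(-18, 4, Pow(-5740, -1)), -4947855) = Add(Mul(-18, 4, Rational(-1, 5740)), -4947855) = Add(Rational(18, 1435), -4947855) = Rational(-7100171907, 1435)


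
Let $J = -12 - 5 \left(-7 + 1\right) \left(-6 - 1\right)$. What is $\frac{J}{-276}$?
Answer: $\frac{37}{46} \approx 0.80435$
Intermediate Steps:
$J = -222$ ($J = -12 - 5 \left(\left(-6\right) \left(-7\right)\right) = -12 - 210 = -222$)
$\frac{J}{-276} = - \frac{222}{-276} = \left(-222\right) \left(- \frac{1}{276}\right) = \frac{37}{46}$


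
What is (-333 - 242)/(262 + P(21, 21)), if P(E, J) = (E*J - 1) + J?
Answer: -575/723 ≈ -0.79530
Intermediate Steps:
P(E, J) = -1 + J + E*J (P(E, J) = (-1 + E*J) + J = -1 + J + E*J)
(-333 - 242)/(262 + P(21, 21)) = (-333 - 242)/(262 + (-1 + 21 + 21*21)) = -575/(262 + (-1 + 21 + 441)) = -575/(262 + 461) = -575/723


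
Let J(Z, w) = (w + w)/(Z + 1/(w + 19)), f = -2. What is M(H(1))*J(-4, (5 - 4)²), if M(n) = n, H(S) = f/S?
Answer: 80/79 ≈ 1.0127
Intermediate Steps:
H(S) = -2/S
J(Z, w) = 2*w/(Z + 1/(19 + w)) (J(Z, w) = (2*w)/(Z + 1/(19 + w)) = 2*w/(Z + 1/(19 + w)))
M(H(1))*J(-4, (5 - 4)²) = (-2/1)*(2*(5 - 4)²*(19 + (5 - 4)²)/(1 + 19*(-4) - 4*(5 - 4)²)) = (-2*1)*(2*1²*(19 + 1²)/(1 - 76 - 4*1²)) = -4*(19 + 1)/(1 - 76 - 4*1) = -4*20/(1 - 76 - 4) = -4*20/(-79) = -4*(-1)*20/79 = -2*(-40/79) = 80/79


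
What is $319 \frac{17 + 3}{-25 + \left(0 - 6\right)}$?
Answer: $- \frac{6380}{31} \approx -205.81$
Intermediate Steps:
$319 \frac{17 + 3}{-25 + \left(0 - 6\right)} = 319 \frac{20}{-25 + \left(0 - 6\right)} = 319 \frac{20}{-25 - 6} = 319 \frac{20}{-31} = 319 \cdot 20 \left(- \frac{1}{31}\right) = 319 \left(- \frac{20}{31}\right) = - \frac{6380}{31}$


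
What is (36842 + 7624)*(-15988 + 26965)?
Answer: 488103282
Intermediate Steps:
(36842 + 7624)*(-15988 + 26965) = 44466*10977 = 488103282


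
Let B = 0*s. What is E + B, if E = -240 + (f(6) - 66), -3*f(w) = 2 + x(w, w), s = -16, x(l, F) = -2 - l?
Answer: -304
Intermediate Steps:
f(w) = w/3 (f(w) = -(2 + (-2 - w))/3 = -(-1)*w/3 = w/3)
E = -304 (E = -240 + ((⅓)*6 - 66) = -240 + (2 - 66) = -240 - 64 = -304)
B = 0 (B = 0*(-16) = 0)
E + B = -304 + 0 = -304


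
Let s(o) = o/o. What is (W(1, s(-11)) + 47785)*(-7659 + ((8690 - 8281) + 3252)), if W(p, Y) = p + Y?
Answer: -191052426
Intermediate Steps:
s(o) = 1
W(p, Y) = Y + p
(W(1, s(-11)) + 47785)*(-7659 + ((8690 - 8281) + 3252)) = ((1 + 1) + 47785)*(-7659 + ((8690 - 8281) + 3252)) = (2 + 47785)*(-7659 + (409 + 3252)) = 47787*(-7659 + 3661) = 47787*(-3998) = -191052426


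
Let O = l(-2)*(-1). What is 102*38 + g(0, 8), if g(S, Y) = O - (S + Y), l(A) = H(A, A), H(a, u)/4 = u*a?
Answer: 3852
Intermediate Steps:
H(a, u) = 4*a*u (H(a, u) = 4*(u*a) = 4*(a*u) = 4*a*u)
l(A) = 4*A**2 (l(A) = 4*A*A = 4*A**2)
O = -16 (O = (4*(-2)**2)*(-1) = (4*4)*(-1) = 16*(-1) = -16)
g(S, Y) = -16 - S - Y (g(S, Y) = -16 - (S + Y) = -16 + (-S - Y) = -16 - S - Y)
102*38 + g(0, 8) = 102*38 + (-16 - 1*0 - 1*8) = 3876 + (-16 + 0 - 8) = 3876 - 24 = 3852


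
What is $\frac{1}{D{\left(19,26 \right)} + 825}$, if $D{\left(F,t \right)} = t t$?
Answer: $\frac{1}{1501} \approx 0.00066622$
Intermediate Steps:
$D{\left(F,t \right)} = t^{2}$
$\frac{1}{D{\left(19,26 \right)} + 825} = \frac{1}{26^{2} + 825} = \frac{1}{676 + 825} = \frac{1}{1501}$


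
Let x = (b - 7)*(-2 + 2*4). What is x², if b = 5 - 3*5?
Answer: 10404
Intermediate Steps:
b = -10 (b = 5 - 15 = -10)
x = -102 (x = (-10 - 7)*(-2 + 2*4) = -17*(-2 + 8) = -17*6 = -102)
x² = (-102)² = 10404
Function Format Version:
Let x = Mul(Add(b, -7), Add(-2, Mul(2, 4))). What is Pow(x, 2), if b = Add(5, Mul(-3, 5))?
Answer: 10404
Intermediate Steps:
b = -10 (b = Add(5, -15) = -10)
x = -102 (x = Mul(Add(-10, -7), Add(-2, Mul(2, 4))) = Mul(-17, Add(-2, 8)) = Mul(-17, 6) = -102)
Pow(x, 2) = Pow(-102, 2) = 10404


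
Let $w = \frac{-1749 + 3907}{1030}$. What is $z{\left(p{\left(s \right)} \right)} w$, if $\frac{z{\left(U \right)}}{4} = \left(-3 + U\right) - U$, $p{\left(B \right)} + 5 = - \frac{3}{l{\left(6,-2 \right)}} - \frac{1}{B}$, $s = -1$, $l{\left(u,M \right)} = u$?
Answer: $- \frac{12948}{515} \approx -25.142$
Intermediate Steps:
$p{\left(B \right)} = - \frac{11}{2} - \frac{1}{B}$ ($p{\left(B \right)} = -5 - \left(\frac{1}{2} + \frac{1}{B}\right) = - \frac{11}{2} - \frac{1}{B}$)
$z{\left(U \right)} = -12$ ($z{\left(U \right)} = 4 \left(\left(-3 + U\right) - U\right) = 4 \left(-3\right) = -12$)
$w = \frac{1079}{515}$ ($w = 2158 \cdot \frac{1}{1030} = \frac{1079}{515} \approx 2.0951$)
$z{\left(p{\left(s \right)} \right)} w = \left(-12\right) \frac{1079}{515} = - \frac{12948}{515}$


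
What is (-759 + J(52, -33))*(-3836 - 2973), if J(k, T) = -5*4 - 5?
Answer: 5338256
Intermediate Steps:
J(k, T) = -25 (J(k, T) = -20 - 5 = -25)
(-759 + J(52, -33))*(-3836 - 2973) = (-759 - 25)*(-3836 - 2973) = -784*(-6809) = 5338256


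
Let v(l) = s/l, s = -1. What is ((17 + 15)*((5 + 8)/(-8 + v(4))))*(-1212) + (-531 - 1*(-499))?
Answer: 671904/11 ≈ 61082.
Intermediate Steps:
v(l) = -1/l
((17 + 15)*((5 + 8)/(-8 + v(4))))*(-1212) + (-531 - 1*(-499)) = ((17 + 15)*((5 + 8)/(-8 - 1/4)))*(-1212) + (-531 - 1*(-499)) = (32*(13/(-8 - 1*¼)))*(-1212) + (-531 + 499) = (32*(13/(-8 - ¼)))*(-1212) - 32 = (32*(13/(-33/4)))*(-1212) - 32 = (32*(13*(-4/33)))*(-1212) - 32 = (32*(-52/33))*(-1212) - 32 = -1664/33*(-1212) - 32 = 672256/11 - 32 = 671904/11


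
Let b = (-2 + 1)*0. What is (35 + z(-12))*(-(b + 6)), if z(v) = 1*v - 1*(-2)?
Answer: -150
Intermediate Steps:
z(v) = 2 + v (z(v) = v + 2 = 2 + v)
b = 0 (b = -1*0 = 0)
(35 + z(-12))*(-(b + 6)) = (35 + (2 - 12))*(-(0 + 6)) = (35 - 10)*(-1*6) = 25*(-6) = -150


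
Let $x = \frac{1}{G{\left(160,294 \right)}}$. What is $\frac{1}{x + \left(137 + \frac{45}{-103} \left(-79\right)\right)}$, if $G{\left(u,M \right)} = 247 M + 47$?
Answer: $\frac{7484495}{1283699993} \approx 0.0058304$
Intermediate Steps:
$G{\left(u,M \right)} = 47 + 247 M$
$x = \frac{1}{72665}$ ($x = \frac{1}{47 + 247 \cdot 294} = \frac{1}{47 + 72618} = \frac{1}{72665} \approx 1.3762 \cdot 10^{-5}$)
$\frac{1}{x + \left(137 + \frac{45}{-103} \left(-79\right)\right)} = \frac{1}{\frac{1}{72665} + \left(137 + \frac{45}{-103} \left(-79\right)\right)} = \frac{1}{\frac{1}{72665} + \left(137 + 45 \left(- \frac{1}{103}\right) \left(-79\right)\right)} = \frac{1}{\frac{1}{72665} + \left(137 - - \frac{3555}{103}\right)} = \frac{1}{\frac{1}{72665} + \left(137 + \frac{3555}{103}\right)} = \frac{1}{\frac{1}{72665} + \frac{17666}{103}} = \frac{1}{\frac{1283699993}{7484495}} = \frac{7484495}{1283699993}$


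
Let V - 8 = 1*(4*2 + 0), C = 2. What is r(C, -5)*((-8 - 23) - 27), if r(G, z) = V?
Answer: -928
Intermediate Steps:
V = 16 (V = 8 + 1*(4*2 + 0) = 8 + 1*(8 + 0) = 8 + 1*8 = 8 + 8 = 16)
r(G, z) = 16
r(C, -5)*((-8 - 23) - 27) = 16*((-8 - 23) - 27) = 16*(-31 - 27) = 16*(-58) = -928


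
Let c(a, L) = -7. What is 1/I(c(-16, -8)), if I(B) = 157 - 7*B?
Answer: 1/206 ≈ 0.0048544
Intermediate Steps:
1/I(c(-16, -8)) = 1/(157 - 7*(-7)) = 1/(157 + 49) = 1/206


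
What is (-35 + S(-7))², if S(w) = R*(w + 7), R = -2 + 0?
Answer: 1225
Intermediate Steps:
R = -2
S(w) = -14 - 2*w (S(w) = -2*(w + 7) = -2*(7 + w) = -14 - 2*w)
(-35 + S(-7))² = (-35 + (-14 - 2*(-7)))² = (-35 + (-14 + 14))² = (-35 + 0)² = (-35)² = 1225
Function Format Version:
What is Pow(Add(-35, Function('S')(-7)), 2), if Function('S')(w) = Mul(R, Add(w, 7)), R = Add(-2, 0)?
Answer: 1225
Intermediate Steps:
R = -2
Function('S')(w) = Add(-14, Mul(-2, w)) (Function('S')(w) = Mul(-2, Add(w, 7)) = Mul(-2, Add(7, w)) = Add(-14, Mul(-2, w)))
Pow(Add(-35, Function('S')(-7)), 2) = Pow(Add(-35, Add(-14, Mul(-2, -7))), 2) = Pow(Add(-35, Add(-14, 14)), 2) = Pow(Add(-35, 0), 2) = Pow(-35, 2) = 1225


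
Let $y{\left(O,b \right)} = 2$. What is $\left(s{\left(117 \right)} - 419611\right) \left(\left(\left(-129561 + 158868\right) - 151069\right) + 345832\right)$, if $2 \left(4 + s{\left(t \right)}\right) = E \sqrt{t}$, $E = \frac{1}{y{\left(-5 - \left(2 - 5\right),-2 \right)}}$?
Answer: $-94023133050 + \frac{336105 \sqrt{13}}{2} \approx -9.4023 \cdot 10^{10}$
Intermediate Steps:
$E = \frac{1}{2} \approx 0.5$
$s{\left(t \right)} = -4 + \frac{\sqrt{t}}{4}$ ($s{\left(t \right)} = -4 + \frac{\frac{1}{2} \sqrt{t}}{2} = -4 + \frac{\sqrt{t}}{4}$)
$\left(s{\left(117 \right)} - 419611\right) \left(\left(\left(-129561 + 158868\right) - 151069\right) + 345832\right) = \left(\left(-4 + \frac{\sqrt{117}}{4}\right) - 419611\right) \left(\left(\left(-129561 + 158868\right) - 151069\right) + 345832\right) = \left(\left(-4 + \frac{3 \sqrt{13}}{4}\right) - 419611\right) \left(\left(29307 - 151069\right) + 345832\right) = \left(\left(-4 + \frac{3 \sqrt{13}}{4}\right) - 419611\right) \left(-121762 + 345832\right) = \left(-419615 + \frac{3 \sqrt{13}}{4}\right) 224070 = -94023133050 + \frac{336105 \sqrt{13}}{2}$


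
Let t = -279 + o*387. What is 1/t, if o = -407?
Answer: -1/157788 ≈ -6.3376e-6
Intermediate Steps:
t = -157788 (t = -279 - 407*387 = -279 - 157509 = -157788)
1/t = 1/(-157788) = -1/157788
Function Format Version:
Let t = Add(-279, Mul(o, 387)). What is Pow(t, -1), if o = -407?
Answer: Rational(-1, 157788) ≈ -6.3376e-6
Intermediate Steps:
t = -157788 (t = Add(-279, Mul(-407, 387)) = Add(-279, -157509) = -157788)
Pow(t, -1) = Pow(-157788, -1) = Rational(-1, 157788)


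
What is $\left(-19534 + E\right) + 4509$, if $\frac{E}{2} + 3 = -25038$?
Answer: $-65107$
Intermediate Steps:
$E = -50082$ ($E = -6 + 2 \left(-25038\right) = -6 - 50076 = -50082$)
$\left(-19534 + E\right) + 4509 = \left(-19534 - 50082\right) + 4509 = -69616 + 4509 = -65107$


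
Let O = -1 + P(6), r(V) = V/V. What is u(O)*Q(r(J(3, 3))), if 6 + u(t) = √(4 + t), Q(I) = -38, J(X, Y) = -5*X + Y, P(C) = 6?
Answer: 114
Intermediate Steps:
J(X, Y) = Y - 5*X
r(V) = 1
O = 5 (O = -1 + 6 = 5)
u(t) = -6 + √(4 + t)
u(O)*Q(r(J(3, 3))) = (-6 + √(4 + 5))*(-38) = (-6 + √9)*(-38) = (-6 + 3)*(-38) = -3*(-38) = 114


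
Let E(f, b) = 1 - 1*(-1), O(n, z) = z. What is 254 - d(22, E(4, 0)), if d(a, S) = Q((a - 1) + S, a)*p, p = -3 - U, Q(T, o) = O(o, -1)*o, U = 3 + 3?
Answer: 56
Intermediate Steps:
U = 6
Q(T, o) = -o
p = -9 (p = -3 - 1*6 = -3 - 6 = -9)
E(f, b) = 2 (E(f, b) = 1 + 1 = 2)
d(a, S) = 9*a (d(a, S) = -a*(-9) = 9*a)
254 - d(22, E(4, 0)) = 254 - 9*22 = 254 - 1*198 = 254 - 198 = 56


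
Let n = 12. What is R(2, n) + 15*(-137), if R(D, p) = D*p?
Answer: -2031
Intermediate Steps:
R(2, n) + 15*(-137) = 2*12 + 15*(-137) = 24 - 2055 = -2031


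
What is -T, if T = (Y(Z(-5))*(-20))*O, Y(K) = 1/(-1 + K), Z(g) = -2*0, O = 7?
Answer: -140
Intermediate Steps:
Z(g) = 0
T = 140 (T = (-20/(-1 + 0))*7 = (-20/(-1))*7 = -1*(-20)*7 = 20*7 = 140)
-T = -1*140 = -140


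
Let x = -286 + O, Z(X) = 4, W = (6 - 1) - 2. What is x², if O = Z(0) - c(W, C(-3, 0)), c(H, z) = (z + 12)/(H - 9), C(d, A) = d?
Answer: 314721/4 ≈ 78680.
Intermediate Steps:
W = 3 (W = 5 - 2 = 3)
c(H, z) = (12 + z)/(-9 + H)
O = 11/2 (O = 4 - (12 - 3)/(-9 + 3) = 4 - 9/(-6) = 4 - (-1)*9/6 = 4 - 1*(-3/2) = 4 + 3/2 = 11/2 ≈ 5.5000)
x = -561/2 (x = -286 + 11/2 = -561/2 ≈ -280.50)
x² = (-561/2)² = 314721/4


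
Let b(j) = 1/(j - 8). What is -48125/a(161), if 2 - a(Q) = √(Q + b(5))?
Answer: 28875/47 + 9625*√1446/94 ≈ 4508.0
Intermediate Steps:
b(j) = 1/(-8 + j)
a(Q) = 2 - √(-⅓ + Q) (a(Q) = 2 - √(Q + 1/(-8 + 5)) = 2 - √(Q + 1/(-3)) = 2 - √(Q - ⅓) = 2 - √(-⅓ + Q))
-48125/a(161) = -48125/(2 - √(-3 + 9*161)/3) = -48125/(2 - √(-3 + 1449)/3) = -48125/(2 - √1446/3)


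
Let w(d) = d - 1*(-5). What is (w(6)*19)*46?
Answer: 9614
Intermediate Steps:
w(d) = 5 + d (w(d) = d + 5 = 5 + d)
(w(6)*19)*46 = ((5 + 6)*19)*46 = (11*19)*46 = 209*46 = 9614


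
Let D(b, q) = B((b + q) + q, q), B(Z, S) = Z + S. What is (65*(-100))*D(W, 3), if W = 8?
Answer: -110500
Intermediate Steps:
B(Z, S) = S + Z
D(b, q) = b + 3*q (D(b, q) = q + ((b + q) + q) = q + (b + 2*q) = b + 3*q)
(65*(-100))*D(W, 3) = (65*(-100))*(8 + 3*3) = -6500*(8 + 9) = -6500*17 = -110500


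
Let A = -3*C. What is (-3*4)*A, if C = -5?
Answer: -180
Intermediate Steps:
A = 15 (A = -3*(-5) = 15)
(-3*4)*A = -3*4*15 = -12*15 = -180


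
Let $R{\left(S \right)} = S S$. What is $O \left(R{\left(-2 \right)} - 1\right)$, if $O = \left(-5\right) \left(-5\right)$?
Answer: $75$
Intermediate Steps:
$R{\left(S \right)} = S^{2}$
$O = 25$
$O \left(R{\left(-2 \right)} - 1\right) = 25 \left(\left(-2\right)^{2} - 1\right) = 25 \left(4 - 1\right) = 25 \cdot 3 = 75$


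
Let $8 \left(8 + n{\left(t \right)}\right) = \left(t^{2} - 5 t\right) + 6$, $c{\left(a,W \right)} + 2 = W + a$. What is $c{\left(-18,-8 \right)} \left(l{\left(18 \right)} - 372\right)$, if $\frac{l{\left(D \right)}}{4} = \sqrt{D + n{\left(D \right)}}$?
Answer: $10416 - 224 \sqrt{10} \approx 9707.7$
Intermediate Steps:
$c{\left(a,W \right)} = -2 + W + a$ ($c{\left(a,W \right)} = -2 + \left(W + a\right) = -2 + W + a$)
$n{\left(t \right)} = - \frac{29}{4} - \frac{5 t}{8} + \frac{t^{2}}{8}$ ($n{\left(t \right)} = -8 + \frac{\left(t^{2} - 5 t\right) + 6}{8} = -8 + \frac{6 + t^{2} - 5 t}{8} = -8 + \left(\frac{3}{4} - \frac{5 t}{8} + \frac{t^{2}}{8}\right) = - \frac{29}{4} - \frac{5 t}{8} + \frac{t^{2}}{8}$)
$l{\left(D \right)} = 4 \sqrt{- \frac{29}{4} + \frac{D^{2}}{8} + \frac{3 D}{8}}$ ($l{\left(D \right)} = 4 \sqrt{D - \left(\frac{29}{4} - \frac{D^{2}}{8} + \frac{5 D}{8}\right)} = 4 \sqrt{- \frac{29}{4} + \frac{D^{2}}{8} + \frac{3 D}{8}}$)
$c{\left(-18,-8 \right)} \left(l{\left(18 \right)} - 372\right) = \left(-2 - 8 - 18\right) \left(\sqrt{-116 + 2 \cdot 18^{2} + 6 \cdot 18} - 372\right) = - 28 \left(\sqrt{-116 + 2 \cdot 324 + 108} - 372\right) = - 28 \left(\sqrt{-116 + 648 + 108} - 372\right) = - 28 \left(\sqrt{640} - 372\right) = - 28 \left(8 \sqrt{10} - 372\right) = - 28 \left(-372 + 8 \sqrt{10}\right) = 10416 - 224 \sqrt{10}$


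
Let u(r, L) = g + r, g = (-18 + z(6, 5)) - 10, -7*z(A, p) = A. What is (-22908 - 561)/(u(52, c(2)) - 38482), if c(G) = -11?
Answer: 164283/269212 ≈ 0.61024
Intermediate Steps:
z(A, p) = -A/7
g = -202/7 (g = (-18 - ⅐*6) - 10 = (-18 - 6/7) - 10 = -132/7 - 10 = -202/7 ≈ -28.857)
u(r, L) = -202/7 + r
(-22908 - 561)/(u(52, c(2)) - 38482) = (-22908 - 561)/((-202/7 + 52) - 38482) = -23469/(162/7 - 38482) = -23469/(-269212/7) = -23469*(-7/269212) = 164283/269212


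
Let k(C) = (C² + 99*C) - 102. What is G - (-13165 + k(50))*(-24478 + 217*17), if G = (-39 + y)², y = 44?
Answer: -120929588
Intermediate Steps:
k(C) = -102 + C² + 99*C
G = 25 (G = (-39 + 44)² = 5² = 25)
G - (-13165 + k(50))*(-24478 + 217*17) = 25 - (-13165 + (-102 + 50² + 99*50))*(-24478 + 217*17) = 25 - (-13165 + (-102 + 2500 + 4950))*(-24478 + 3689) = 25 - (-13165 + 7348)*(-20789) = 25 - (-5817)*(-20789) = 25 - 1*120929613 = 25 - 120929613 = -120929588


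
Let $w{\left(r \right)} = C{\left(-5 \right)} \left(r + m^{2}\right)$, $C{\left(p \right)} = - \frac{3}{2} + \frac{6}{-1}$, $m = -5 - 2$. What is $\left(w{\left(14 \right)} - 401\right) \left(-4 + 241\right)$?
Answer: $- \frac{414039}{2} \approx -2.0702 \cdot 10^{5}$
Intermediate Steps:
$m = -7$
$C{\left(p \right)} = - \frac{15}{2}$ ($C{\left(p \right)} = \left(-3\right) \frac{1}{2} + 6 \left(-1\right) = - \frac{3}{2} - 6 = - \frac{15}{2}$)
$w{\left(r \right)} = - \frac{735}{2} - \frac{15 r}{2}$ ($w{\left(r \right)} = - \frac{15 \left(r + \left(-7\right)^{2}\right)}{2} = - \frac{15 \left(r + 49\right)}{2} = - \frac{15 \left(49 + r\right)}{2} = - \frac{735}{2} - \frac{15 r}{2}$)
$\left(w{\left(14 \right)} - 401\right) \left(-4 + 241\right) = \left(\left(- \frac{735}{2} - 105\right) - 401\right) \left(-4 + 241\right) = \left(\left(- \frac{735}{2} - 105\right) - 401\right) 237 = \left(- \frac{945}{2} - 401\right) 237 = \left(- \frac{1747}{2}\right) 237 = - \frac{414039}{2}$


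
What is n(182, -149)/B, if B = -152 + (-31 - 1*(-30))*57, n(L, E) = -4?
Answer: 4/209 ≈ 0.019139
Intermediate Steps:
B = -209 (B = -152 + (-31 + 30)*57 = -152 - 1*57 = -152 - 57 = -209)
n(182, -149)/B = -4/(-209) = -4*(-1/209) = 4/209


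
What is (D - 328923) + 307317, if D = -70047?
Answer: -91653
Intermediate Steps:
(D - 328923) + 307317 = (-70047 - 328923) + 307317 = -398970 + 307317 = -91653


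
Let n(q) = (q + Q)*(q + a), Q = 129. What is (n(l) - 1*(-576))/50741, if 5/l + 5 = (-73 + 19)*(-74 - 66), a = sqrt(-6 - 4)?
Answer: 1315272616/115847842661 + 194920*I*sqrt(10)/76669651 ≈ 0.011353 + 0.0080396*I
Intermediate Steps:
a = I*sqrt(10) (a = sqrt(-10) = I*sqrt(10) ≈ 3.1623*I)
l = 1/1511 (l = 5/(-5 + (-73 + 19)*(-74 - 66)) = 5/(-5 - 54*(-140)) = 5/(-5 + 7560) = 5/7555 = 5*(1/7555) = 1/1511 ≈ 0.00066181)
n(q) = (129 + q)*(q + I*sqrt(10)) (n(q) = (q + 129)*(q + I*sqrt(10)) = (129 + q)*(q + I*sqrt(10)))
(n(l) - 1*(-576))/50741 = (((1/1511)**2 + 129*(1/1511) + 129*I*sqrt(10) + I*(1/1511)*sqrt(10)) - 1*(-576))/50741 = ((1/2283121 + 129/1511 + 129*I*sqrt(10) + I*sqrt(10)/1511) + 576)*(1/50741) = ((194920/2283121 + 194920*I*sqrt(10)/1511) + 576)*(1/50741) = (1315272616/2283121 + 194920*I*sqrt(10)/1511)*(1/50741) = 1315272616/115847842661 + 194920*I*sqrt(10)/76669651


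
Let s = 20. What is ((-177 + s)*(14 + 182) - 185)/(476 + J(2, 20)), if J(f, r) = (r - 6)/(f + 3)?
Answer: -51595/798 ≈ -64.655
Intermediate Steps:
J(f, r) = (-6 + r)/(3 + f)
((-177 + s)*(14 + 182) - 185)/(476 + J(2, 20)) = ((-177 + 20)*(14 + 182) - 185)/(476 + (-6 + 20)/(3 + 2)) = (-157*196 - 185)/(476 + 14/5) = (-30772 - 185)/(476 + (1/5)*14) = -30957/(476 + 14/5) = -30957/2394/5 = -30957*5/2394 = -51595/798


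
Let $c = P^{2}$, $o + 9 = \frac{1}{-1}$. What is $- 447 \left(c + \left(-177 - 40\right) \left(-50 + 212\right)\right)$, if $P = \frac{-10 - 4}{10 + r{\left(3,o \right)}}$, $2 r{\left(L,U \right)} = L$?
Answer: $\frac{8312269854}{529} \approx 1.5713 \cdot 10^{7}$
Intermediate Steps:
$o = -10$ ($o = -9 + \frac{1}{-1} = -9 - 1 = -10$)
$r{\left(L,U \right)} = \frac{L}{2}$
$P = - \frac{28}{23}$ ($P = \frac{-10 - 4}{10 + \frac{1}{2} \cdot 3} = - \frac{14}{10 + \frac{3}{2}} = - \frac{14}{\frac{23}{2}} = \left(-14\right) \frac{2}{23} = - \frac{28}{23} \approx -1.2174$)
$c = \frac{784}{529}$ ($c = \left(- \frac{28}{23}\right)^{2} = \frac{784}{529} \approx 1.482$)
$- 447 \left(c + \left(-177 - 40\right) \left(-50 + 212\right)\right) = - 447 \left(\frac{784}{529} + \left(-177 - 40\right) \left(-50 + 212\right)\right) = - 447 \left(\frac{784}{529} - 35154\right) = \left(-447\right) \left(- \frac{18595682}{529}\right) = \frac{8312269854}{529}$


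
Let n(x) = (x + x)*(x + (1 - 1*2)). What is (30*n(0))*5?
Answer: 0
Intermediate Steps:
n(x) = 2*x*(-1 + x) (n(x) = (2*x)*(x + (1 - 2)) = (2*x)*(x - 1) = (2*x)*(-1 + x) = 2*x*(-1 + x))
(30*n(0))*5 = (30*(2*0*(-1 + 0)))*5 = (30*(2*0*(-1)))*5 = (30*0)*5 = 0*5 = 0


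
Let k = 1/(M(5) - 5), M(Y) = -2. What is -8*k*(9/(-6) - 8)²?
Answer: 722/7 ≈ 103.14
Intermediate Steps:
k = -⅐ (k = 1/(-2 - 5) = 1/(-7) = -⅐ ≈ -0.14286)
-8*k*(9/(-6) - 8)² = -(-8)*(9/(-6) - 8)²/7 = -(-8)*(9*(-⅙) - 8)²/7 = -(-8)*(-3/2 - 8)²/7 = -(-8)*(-19/2)²/7 = -(-8)*361/(7*4) = -8*(-361/28) = 722/7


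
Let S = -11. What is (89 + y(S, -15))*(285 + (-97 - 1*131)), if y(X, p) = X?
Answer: 4446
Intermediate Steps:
(89 + y(S, -15))*(285 + (-97 - 1*131)) = (89 - 11)*(285 + (-97 - 1*131)) = 78*(285 + (-97 - 131)) = 78*(285 - 228) = 78*57 = 4446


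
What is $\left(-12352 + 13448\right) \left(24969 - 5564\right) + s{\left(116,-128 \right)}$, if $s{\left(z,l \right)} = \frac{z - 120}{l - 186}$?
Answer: $\frac{3339057162}{157} \approx 2.1268 \cdot 10^{7}$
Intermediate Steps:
$s{\left(z,l \right)} = \frac{-120 + z}{-186 + l}$
$\left(-12352 + 13448\right) \left(24969 - 5564\right) + s{\left(116,-128 \right)} = \left(-12352 + 13448\right) \left(24969 - 5564\right) + \frac{-120 + 116}{-186 - 128} = 1096 \cdot 19405 + \frac{1}{-314} \left(-4\right) = 21267880 - - \frac{2}{157} = 21267880 + \frac{2}{157} = \frac{3339057162}{157}$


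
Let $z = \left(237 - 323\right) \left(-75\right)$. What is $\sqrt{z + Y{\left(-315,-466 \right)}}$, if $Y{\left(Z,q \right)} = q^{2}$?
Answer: $\sqrt{223606} \approx 472.87$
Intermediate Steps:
$z = 6450$ ($z = \left(-86\right) \left(-75\right) = 6450$)
$\sqrt{z + Y{\left(-315,-466 \right)}} = \sqrt{6450 + \left(-466\right)^{2}} = \sqrt{6450 + 217156} = \sqrt{223606}$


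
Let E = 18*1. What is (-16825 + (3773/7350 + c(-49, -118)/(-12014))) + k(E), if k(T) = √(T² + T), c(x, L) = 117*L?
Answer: -15158668261/901050 + 3*√38 ≈ -16805.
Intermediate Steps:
E = 18
k(T) = √(T + T²)
(-16825 + (3773/7350 + c(-49, -118)/(-12014))) + k(E) = (-16825 + (3773/7350 + (117*(-118))/(-12014))) + √(18*(1 + 18)) = (-16825 + (3773*(1/7350) - 13806*(-1/12014))) + √(18*19) = (-16825 + (77/150 + 6903/6007)) + √342 = (-16825 + 1497989/901050) + 3*√38 = -15158668261/901050 + 3*√38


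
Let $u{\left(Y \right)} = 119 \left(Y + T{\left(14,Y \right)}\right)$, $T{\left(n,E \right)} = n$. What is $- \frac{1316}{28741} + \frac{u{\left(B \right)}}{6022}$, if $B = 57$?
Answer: $\frac{234907757}{173078302} \approx 1.3572$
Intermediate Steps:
$u{\left(Y \right)} = 1666 + 119 Y$ ($u{\left(Y \right)} = 119 \left(Y + 14\right) = 119 \left(14 + Y\right) = 1666 + 119 Y$)
$- \frac{1316}{28741} + \frac{u{\left(B \right)}}{6022} = - \frac{1316}{28741} + \frac{1666 + 119 \cdot 57}{6022} = \left(-1316\right) \frac{1}{28741} + \left(1666 + 6783\right) \frac{1}{6022} = - \frac{1316}{28741} + 8449 \cdot \frac{1}{6022} = - \frac{1316}{28741} + \frac{8449}{6022} = \frac{234907757}{173078302}$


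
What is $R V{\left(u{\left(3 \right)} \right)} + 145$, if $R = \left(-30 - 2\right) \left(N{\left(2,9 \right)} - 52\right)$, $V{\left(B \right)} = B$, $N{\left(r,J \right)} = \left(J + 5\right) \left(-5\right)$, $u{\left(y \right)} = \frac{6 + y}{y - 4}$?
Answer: $-34991$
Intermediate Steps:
$u{\left(y \right)} = \frac{6 + y}{-4 + y}$
$N{\left(r,J \right)} = -25 - 5 J$ ($N{\left(r,J \right)} = \left(5 + J\right) \left(-5\right) = -25 - 5 J$)
$R = 3904$ ($R = \left(-30 - 2\right) \left(\left(-25 - 45\right) - 52\right) = - 32 \left(\left(-25 - 45\right) - 52\right) = - 32 \left(-70 - 52\right) = \left(-32\right) \left(-122\right) = 3904$)
$R V{\left(u{\left(3 \right)} \right)} + 145 = 3904 \frac{6 + 3}{-4 + 3} + 145 = 3904 \frac{1}{-1} \cdot 9 + 145 = 3904 \left(\left(-1\right) 9\right) + 145 = 3904 \left(-9\right) + 145 = -35136 + 145 = -34991$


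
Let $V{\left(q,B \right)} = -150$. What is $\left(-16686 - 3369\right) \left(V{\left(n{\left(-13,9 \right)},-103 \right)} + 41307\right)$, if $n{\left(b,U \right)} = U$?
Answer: $-825403635$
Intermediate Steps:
$\left(-16686 - 3369\right) \left(V{\left(n{\left(-13,9 \right)},-103 \right)} + 41307\right) = \left(-16686 - 3369\right) \left(-150 + 41307\right) = \left(-20055\right) 41157 = -825403635$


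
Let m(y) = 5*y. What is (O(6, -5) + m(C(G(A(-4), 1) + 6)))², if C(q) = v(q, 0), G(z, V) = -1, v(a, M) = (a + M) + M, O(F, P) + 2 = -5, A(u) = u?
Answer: 324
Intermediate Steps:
O(F, P) = -7 (O(F, P) = -2 - 5 = -7)
v(a, M) = a + 2*M (v(a, M) = (M + a) + M = a + 2*M)
C(q) = q (C(q) = q + 2*0 = q + 0 = q)
(O(6, -5) + m(C(G(A(-4), 1) + 6)))² = (-7 + 5*(-1 + 6))² = (-7 + 5*5)² = (-7 + 25)² = 18² = 324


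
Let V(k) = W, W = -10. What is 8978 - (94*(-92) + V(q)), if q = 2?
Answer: 17636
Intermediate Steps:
V(k) = -10
8978 - (94*(-92) + V(q)) = 8978 - (94*(-92) - 10) = 8978 - (-8648 - 10) = 8978 - 1*(-8658) = 8978 + 8658 = 17636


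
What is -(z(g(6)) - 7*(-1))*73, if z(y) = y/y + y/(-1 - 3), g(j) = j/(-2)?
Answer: -2555/4 ≈ -638.75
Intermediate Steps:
g(j) = -j/2 (g(j) = j*(-½) = -j/2)
z(y) = 1 - y/4 (z(y) = 1 + y/(-4) = 1 + y*(-¼) = 1 - y/4)
-(z(g(6)) - 7*(-1))*73 = -((1 - (-1)*6/8) - 7*(-1))*73 = -((1 - ¼*(-3)) + 7)*73 = -((1 + ¾) + 7)*73 = -(7/4 + 7)*73 = -35*73/4 = -1*2555/4 = -2555/4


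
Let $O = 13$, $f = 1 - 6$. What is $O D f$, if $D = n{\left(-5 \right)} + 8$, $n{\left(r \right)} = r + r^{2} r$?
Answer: $7930$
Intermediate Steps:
$f = -5$ ($f = 1 - 6 = -5$)
$n{\left(r \right)} = r + r^{3}$
$D = -122$ ($D = \left(-5 + \left(-5\right)^{3}\right) + 8 = \left(-5 - 125\right) + 8 = -130 + 8 = -122$)
$O D f = 13 \left(-122\right) \left(-5\right) = \left(-1586\right) \left(-5\right) = 7930$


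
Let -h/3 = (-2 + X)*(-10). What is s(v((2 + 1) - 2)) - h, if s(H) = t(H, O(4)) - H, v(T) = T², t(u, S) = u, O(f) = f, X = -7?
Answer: 270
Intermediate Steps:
h = -270 (h = -3*(-2 - 7)*(-10) = -(-27)*(-10) = -3*90 = -270)
s(H) = 0 (s(H) = H - H = 0)
s(v((2 + 1) - 2)) - h = 0 - 1*(-270) = 0 + 270 = 270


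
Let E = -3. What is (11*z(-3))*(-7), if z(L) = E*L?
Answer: -693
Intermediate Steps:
z(L) = -3*L
(11*z(-3))*(-7) = (11*(-3*(-3)))*(-7) = (11*9)*(-7) = 99*(-7) = -693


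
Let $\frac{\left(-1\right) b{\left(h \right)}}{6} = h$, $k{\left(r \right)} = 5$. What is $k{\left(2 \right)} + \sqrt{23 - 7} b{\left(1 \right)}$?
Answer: $-19$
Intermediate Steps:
$b{\left(h \right)} = - 6 h$
$k{\left(2 \right)} + \sqrt{23 - 7} b{\left(1 \right)} = 5 + \sqrt{23 - 7} \left(\left(-6\right) 1\right) = 5 + \sqrt{16} \left(-6\right) = 5 + 4 \left(-6\right) = 5 - 24 = -19$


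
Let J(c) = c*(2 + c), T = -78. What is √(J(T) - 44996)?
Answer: 2*I*√9767 ≈ 197.66*I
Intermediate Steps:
√(J(T) - 44996) = √(-78*(2 - 78) - 44996) = √(-78*(-76) - 44996) = √(5928 - 44996) = √(-39068) = 2*I*√9767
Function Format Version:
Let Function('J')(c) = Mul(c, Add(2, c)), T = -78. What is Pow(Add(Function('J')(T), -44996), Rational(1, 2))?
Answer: Mul(2, I, Pow(9767, Rational(1, 2))) ≈ Mul(197.66, I)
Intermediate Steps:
Pow(Add(Function('J')(T), -44996), Rational(1, 2)) = Pow(Add(Mul(-78, Add(2, -78)), -44996), Rational(1, 2)) = Pow(Add(Mul(-78, -76), -44996), Rational(1, 2)) = Pow(Add(5928, -44996), Rational(1, 2)) = Pow(-39068, Rational(1, 2)) = Mul(2, I, Pow(9767, Rational(1, 2)))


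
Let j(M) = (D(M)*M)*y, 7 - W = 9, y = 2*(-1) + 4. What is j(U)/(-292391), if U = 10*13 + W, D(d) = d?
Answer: -32768/292391 ≈ -0.11207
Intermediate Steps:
y = 2 (y = -2 + 4 = 2)
W = -2 (W = 7 - 1*9 = 7 - 9 = -2)
U = 128 (U = 10*13 - 2 = 130 - 2 = 128)
j(M) = 2*M² (j(M) = (M*M)*2 = M²*2 = 2*M²)
j(U)/(-292391) = (2*128²)/(-292391) = (2*16384)*(-1/292391) = 32768*(-1/292391) = -32768/292391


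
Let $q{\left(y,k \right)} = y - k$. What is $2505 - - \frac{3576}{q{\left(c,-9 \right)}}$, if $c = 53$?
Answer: $\frac{79443}{31} \approx 2562.7$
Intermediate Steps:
$2505 - - \frac{3576}{q{\left(c,-9 \right)}} = 2505 - - \frac{3576}{53 - -9} = 2505 - - \frac{3576}{53 + 9} = 2505 - - \frac{3576}{62} = 2505 - \left(-3576\right) \frac{1}{62} = 2505 - - \frac{1788}{31} = 2505 + \frac{1788}{31} = \frac{79443}{31}$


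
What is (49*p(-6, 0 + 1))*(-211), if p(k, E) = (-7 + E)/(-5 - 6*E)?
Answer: -62034/11 ≈ -5639.5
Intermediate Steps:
p(k, E) = (-7 + E)/(-5 - 6*E)
(49*p(-6, 0 + 1))*(-211) = (49*((7 - (0 + 1))/(5 + 6*(0 + 1))))*(-211) = (49*((7 - 1*1)/(5 + 6*1)))*(-211) = (49*((7 - 1)/(5 + 6)))*(-211) = (49*(6/11))*(-211) = (294/11)*(-211) = -62034/11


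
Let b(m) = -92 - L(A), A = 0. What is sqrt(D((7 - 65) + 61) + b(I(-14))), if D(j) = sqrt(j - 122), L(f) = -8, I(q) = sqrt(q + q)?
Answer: sqrt(-84 + I*sqrt(119)) ≈ 0.59387 + 9.1844*I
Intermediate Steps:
I(q) = sqrt(2)*sqrt(q) (I(q) = sqrt(2*q) = sqrt(2)*sqrt(q))
b(m) = -84 (b(m) = -92 - 1*(-8) = -92 + 8 = -84)
D(j) = sqrt(-122 + j)
sqrt(D((7 - 65) + 61) + b(I(-14))) = sqrt(sqrt(-122 + ((7 - 65) + 61)) - 84) = sqrt(sqrt(-122 + (-58 + 61)) - 84) = sqrt(sqrt(-122 + 3) - 84) = sqrt(sqrt(-119) - 84) = sqrt(I*sqrt(119) - 84) = sqrt(-84 + I*sqrt(119))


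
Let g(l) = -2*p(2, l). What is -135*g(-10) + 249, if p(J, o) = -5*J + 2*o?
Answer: -7851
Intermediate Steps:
g(l) = 20 - 4*l (g(l) = -2*(-5*2 + 2*l) = -2*(-10 + 2*l) = 20 - 4*l)
-135*g(-10) + 249 = -135*(20 - 4*(-10)) + 249 = -135*(20 + 40) + 249 = -135*60 + 249 = -8100 + 249 = -7851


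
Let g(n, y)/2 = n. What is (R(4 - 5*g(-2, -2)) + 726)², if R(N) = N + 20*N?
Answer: 1512900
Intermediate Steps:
g(n, y) = 2*n
R(N) = 21*N
(R(4 - 5*g(-2, -2)) + 726)² = (21*(4 - 10*(-2)) + 726)² = (21*(4 - 5*(-4)) + 726)² = (21*(4 + 20) + 726)² = (21*24 + 726)² = (504 + 726)² = 1230² = 1512900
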